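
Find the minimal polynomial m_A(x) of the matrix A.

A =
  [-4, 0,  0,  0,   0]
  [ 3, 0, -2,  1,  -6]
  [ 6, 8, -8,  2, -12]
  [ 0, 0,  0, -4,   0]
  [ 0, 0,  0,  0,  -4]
x^2 + 8*x + 16

The characteristic polynomial is χ_A(x) = (x + 4)^5, so the eigenvalues are known. The minimal polynomial is
  m_A(x) = Π_λ (x − λ)^{k_λ}
where k_λ is the size of the *largest* Jordan block for λ (equivalently, the smallest k with (A − λI)^k v = 0 for every generalised eigenvector v of λ).

  λ = -4: largest Jordan block has size 2, contributing (x + 4)^2

So m_A(x) = (x + 4)^2 = x^2 + 8*x + 16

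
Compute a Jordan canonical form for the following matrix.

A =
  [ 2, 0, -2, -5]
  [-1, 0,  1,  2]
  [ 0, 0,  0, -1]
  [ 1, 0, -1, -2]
J_3(0) ⊕ J_1(0)

The characteristic polynomial is
  det(x·I − A) = x^4

Eigenvalues and multiplicities (the geometric multiplicity of λ is n − rank(A − λI), which equals the number of Jordan blocks for λ):
  λ = 0: algebraic multiplicity = 4, geometric multiplicity = 2

Determining the block sizes for each eigenvalue:
  λ = 0: with am = 4 and gm = 2, the partition is not yet determined (e.g. several partitions of 4 into 2 parts exist). Let N = A − (0)·I. Computing rank(N^1) = 2, rank(N^2) = 1, rank(N^3) = 0; the number of blocks of size ≥ j is rank(N^{j−1}) − rank(N^j), giving [2, 1, 1]. So we have 1 block(s) of size 3, 1 block(s) of size 1 → block sizes [3, 1]

Assembling the blocks gives a Jordan form
J =
  [0, 1, 0, 0]
  [0, 0, 1, 0]
  [0, 0, 0, 0]
  [0, 0, 0, 0]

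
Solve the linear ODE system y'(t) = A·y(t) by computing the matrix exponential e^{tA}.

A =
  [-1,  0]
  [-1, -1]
e^{tA} =
  [exp(-t), 0]
  [-t*exp(-t), exp(-t)]

Strategy: write A = P · J · P⁻¹ where J is a Jordan canonical form, so e^{tA} = P · e^{tJ} · P⁻¹, and e^{tJ} can be computed block-by-block.

A has Jordan form
J =
  [-1,  1]
  [ 0, -1]
(up to reordering of blocks).

Per-block formulas:
  For a 2×2 Jordan block J_2(-1): exp(t · J_2(-1)) = e^(-1t)·(I + t·N), where N is the 2×2 nilpotent shift.

After assembling e^{tJ} and conjugating by P, we get:

e^{tA} =
  [exp(-t), 0]
  [-t*exp(-t), exp(-t)]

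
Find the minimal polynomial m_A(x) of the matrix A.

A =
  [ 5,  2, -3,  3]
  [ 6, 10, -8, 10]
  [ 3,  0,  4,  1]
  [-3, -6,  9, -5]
x^4 - 14*x^3 + 72*x^2 - 160*x + 128

The characteristic polynomial is χ_A(x) = (x - 4)^3*(x - 2), so the eigenvalues are known. The minimal polynomial is
  m_A(x) = Π_λ (x − λ)^{k_λ}
where k_λ is the size of the *largest* Jordan block for λ (equivalently, the smallest k with (A − λI)^k v = 0 for every generalised eigenvector v of λ).

  λ = 2: largest Jordan block has size 1, contributing (x − 2)
  λ = 4: largest Jordan block has size 3, contributing (x − 4)^3

So m_A(x) = (x - 4)^3*(x - 2) = x^4 - 14*x^3 + 72*x^2 - 160*x + 128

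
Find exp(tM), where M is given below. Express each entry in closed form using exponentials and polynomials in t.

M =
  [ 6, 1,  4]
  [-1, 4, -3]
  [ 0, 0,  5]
e^{tM} =
  [t*exp(5*t) + exp(5*t), t*exp(5*t), t^2*exp(5*t)/2 + 4*t*exp(5*t)]
  [-t*exp(5*t), -t*exp(5*t) + exp(5*t), -t^2*exp(5*t)/2 - 3*t*exp(5*t)]
  [0, 0, exp(5*t)]

Strategy: write M = P · J · P⁻¹ where J is a Jordan canonical form, so e^{tM} = P · e^{tJ} · P⁻¹, and e^{tJ} can be computed block-by-block.

M has Jordan form
J =
  [5, 1, 0]
  [0, 5, 1]
  [0, 0, 5]
(up to reordering of blocks).

Per-block formulas:
  For a 3×3 Jordan block J_3(5): exp(t · J_3(5)) = e^(5t)·(I + t·N + (t^2/2)·N^2), where N is the 3×3 nilpotent shift.

After assembling e^{tJ} and conjugating by P, we get:

e^{tM} =
  [t*exp(5*t) + exp(5*t), t*exp(5*t), t^2*exp(5*t)/2 + 4*t*exp(5*t)]
  [-t*exp(5*t), -t*exp(5*t) + exp(5*t), -t^2*exp(5*t)/2 - 3*t*exp(5*t)]
  [0, 0, exp(5*t)]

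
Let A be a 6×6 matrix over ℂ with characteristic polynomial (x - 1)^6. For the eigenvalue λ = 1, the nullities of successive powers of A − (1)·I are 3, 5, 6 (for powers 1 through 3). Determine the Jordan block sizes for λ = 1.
Block sizes for λ = 1: [3, 2, 1]

From the dimensions of kernels of powers, the number of Jordan blocks of size at least j is d_j − d_{j−1} where d_j = dim ker(N^j) (with d_0 = 0). Computing the differences gives [3, 2, 1].
The number of blocks of size exactly k is (#blocks of size ≥ k) − (#blocks of size ≥ k + 1), so the partition is: 1 block(s) of size 1, 1 block(s) of size 2, 1 block(s) of size 3.
In nonincreasing order the block sizes are [3, 2, 1].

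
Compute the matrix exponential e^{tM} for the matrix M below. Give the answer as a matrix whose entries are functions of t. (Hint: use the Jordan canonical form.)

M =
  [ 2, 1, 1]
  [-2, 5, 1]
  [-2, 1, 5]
e^{tM} =
  [-2*t*exp(4*t) + exp(4*t), t*exp(4*t), t*exp(4*t)]
  [-2*t*exp(4*t), t*exp(4*t) + exp(4*t), t*exp(4*t)]
  [-2*t*exp(4*t), t*exp(4*t), t*exp(4*t) + exp(4*t)]

Strategy: write M = P · J · P⁻¹ where J is a Jordan canonical form, so e^{tM} = P · e^{tJ} · P⁻¹, and e^{tJ} can be computed block-by-block.

M has Jordan form
J =
  [4, 1, 0]
  [0, 4, 0]
  [0, 0, 4]
(up to reordering of blocks).

Per-block formulas:
  For a 1×1 block at λ = 4: exp(t · [4]) = [e^(4t)].
  For a 2×2 Jordan block J_2(4): exp(t · J_2(4)) = e^(4t)·(I + t·N), where N is the 2×2 nilpotent shift.

After assembling e^{tJ} and conjugating by P, we get:

e^{tM} =
  [-2*t*exp(4*t) + exp(4*t), t*exp(4*t), t*exp(4*t)]
  [-2*t*exp(4*t), t*exp(4*t) + exp(4*t), t*exp(4*t)]
  [-2*t*exp(4*t), t*exp(4*t), t*exp(4*t) + exp(4*t)]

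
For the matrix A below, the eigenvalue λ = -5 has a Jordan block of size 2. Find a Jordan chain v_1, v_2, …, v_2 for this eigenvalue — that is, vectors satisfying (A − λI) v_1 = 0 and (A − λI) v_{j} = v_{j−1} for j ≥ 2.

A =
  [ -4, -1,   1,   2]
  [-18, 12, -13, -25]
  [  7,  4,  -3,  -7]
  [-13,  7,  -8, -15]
A Jordan chain for λ = -5 of length 2:
v_1 = (-1, -1, 2, -1)ᵀ
v_2 = (2, -1, -4, 0)ᵀ

Let N = A − (-5)·I. We want v_2 with N^2 v_2 = 0 but N^1 v_2 ≠ 0; then v_{j-1} := N · v_j for j = 2, …, 2.

Pick v_2 = (2, -1, -4, 0)ᵀ.
Then v_1 = N · v_2 = (-1, -1, 2, -1)ᵀ.

Sanity check: (A − (-5)·I) v_1 = (0, 0, 0, 0)ᵀ = 0. ✓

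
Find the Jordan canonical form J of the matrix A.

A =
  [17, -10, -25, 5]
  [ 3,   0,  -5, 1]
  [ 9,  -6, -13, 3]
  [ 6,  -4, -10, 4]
J_2(2) ⊕ J_1(2) ⊕ J_1(2)

The characteristic polynomial is
  det(x·I − A) = x^4 - 8*x^3 + 24*x^2 - 32*x + 16 = (x - 2)^4

Eigenvalues and multiplicities (the geometric multiplicity of λ is n − rank(A − λI), which equals the number of Jordan blocks for λ):
  λ = 2: algebraic multiplicity = 4, geometric multiplicity = 3

Determining the block sizes for each eigenvalue:
  λ = 2: 3 blocks summing to 4 forces exactly one block of size 2 and the rest size 1 → block sizes [2, 1, 1]

Assembling the blocks gives a Jordan form
J =
  [2, 1, 0, 0]
  [0, 2, 0, 0]
  [0, 0, 2, 0]
  [0, 0, 0, 2]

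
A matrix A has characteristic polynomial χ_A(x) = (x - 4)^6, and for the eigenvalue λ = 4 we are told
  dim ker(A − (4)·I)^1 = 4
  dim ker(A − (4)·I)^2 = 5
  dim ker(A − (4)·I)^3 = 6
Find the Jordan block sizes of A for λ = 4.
Block sizes for λ = 4: [3, 1, 1, 1]

From the dimensions of kernels of powers, the number of Jordan blocks of size at least j is d_j − d_{j−1} where d_j = dim ker(N^j) (with d_0 = 0). Computing the differences gives [4, 1, 1].
The number of blocks of size exactly k is (#blocks of size ≥ k) − (#blocks of size ≥ k + 1), so the partition is: 3 block(s) of size 1, 1 block(s) of size 3.
In nonincreasing order the block sizes are [3, 1, 1, 1].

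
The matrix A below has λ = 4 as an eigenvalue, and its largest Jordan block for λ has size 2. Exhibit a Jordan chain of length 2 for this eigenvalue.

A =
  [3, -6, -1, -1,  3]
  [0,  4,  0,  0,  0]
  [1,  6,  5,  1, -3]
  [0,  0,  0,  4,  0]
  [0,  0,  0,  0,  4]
A Jordan chain for λ = 4 of length 2:
v_1 = (-1, 0, 1, 0, 0)ᵀ
v_2 = (1, 0, 0, 0, 0)ᵀ

Let N = A − (4)·I. We want v_2 with N^2 v_2 = 0 but N^1 v_2 ≠ 0; then v_{j-1} := N · v_j for j = 2, …, 2.

Pick v_2 = (1, 0, 0, 0, 0)ᵀ.
Then v_1 = N · v_2 = (-1, 0, 1, 0, 0)ᵀ.

Sanity check: (A − (4)·I) v_1 = (0, 0, 0, 0, 0)ᵀ = 0. ✓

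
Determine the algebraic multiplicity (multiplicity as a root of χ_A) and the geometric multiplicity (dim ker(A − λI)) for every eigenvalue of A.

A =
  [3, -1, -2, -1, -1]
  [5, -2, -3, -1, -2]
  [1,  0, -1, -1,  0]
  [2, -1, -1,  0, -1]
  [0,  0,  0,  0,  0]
λ = 0: alg = 5, geom = 3

Step 1 — factor the characteristic polynomial to read off the algebraic multiplicities:
  χ_A(x) = x^5

Step 2 — compute geometric multiplicities via the rank-nullity identity g(λ) = n − rank(A − λI):
  rank(A − (0)·I) = 2, so dim ker(A − (0)·I) = n − 2 = 3

Summary:
  λ = 0: algebraic multiplicity = 5, geometric multiplicity = 3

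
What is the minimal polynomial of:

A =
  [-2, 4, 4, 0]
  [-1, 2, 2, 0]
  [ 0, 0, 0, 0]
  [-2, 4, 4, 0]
x^2

The characteristic polynomial is χ_A(x) = x^4, so the eigenvalues are known. The minimal polynomial is
  m_A(x) = Π_λ (x − λ)^{k_λ}
where k_λ is the size of the *largest* Jordan block for λ (equivalently, the smallest k with (A − λI)^k v = 0 for every generalised eigenvector v of λ).

  λ = 0: largest Jordan block has size 2, contributing (x − 0)^2

So m_A(x) = x^2 = x^2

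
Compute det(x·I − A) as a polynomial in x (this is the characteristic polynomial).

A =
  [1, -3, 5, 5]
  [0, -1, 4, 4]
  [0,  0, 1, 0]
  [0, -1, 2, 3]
x^4 - 4*x^3 + 6*x^2 - 4*x + 1

Expanding det(x·I − A) (e.g. by cofactor expansion or by noting that A is similar to its Jordan form J, which has the same characteristic polynomial as A) gives
  χ_A(x) = x^4 - 4*x^3 + 6*x^2 - 4*x + 1
which factors as (x - 1)^4. The eigenvalues (with algebraic multiplicities) are λ = 1 with multiplicity 4.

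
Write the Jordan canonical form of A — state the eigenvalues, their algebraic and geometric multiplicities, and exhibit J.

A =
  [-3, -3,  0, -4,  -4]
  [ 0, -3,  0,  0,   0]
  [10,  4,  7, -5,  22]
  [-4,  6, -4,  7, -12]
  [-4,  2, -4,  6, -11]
J_2(-3) ⊕ J_2(1) ⊕ J_1(1)

The characteristic polynomial is
  det(x·I − A) = x^5 + 3*x^4 - 6*x^3 - 10*x^2 + 21*x - 9 = (x - 1)^3*(x + 3)^2

Eigenvalues and multiplicities (the geometric multiplicity of λ is n − rank(A − λI), which equals the number of Jordan blocks for λ):
  λ = -3: algebraic multiplicity = 2, geometric multiplicity = 1
  λ = 1: algebraic multiplicity = 3, geometric multiplicity = 2

Determining the block sizes for each eigenvalue:
  λ = -3: one block (gm = 1), so the single block has size am = 2 → block sizes [2]
  λ = 1: 2 blocks summing to 3 forces exactly one block of size 2 and the rest size 1 → block sizes [2, 1]

Assembling the blocks gives a Jordan form
J =
  [-3,  1, 0, 0, 0]
  [ 0, -3, 0, 0, 0]
  [ 0,  0, 1, 1, 0]
  [ 0,  0, 0, 1, 0]
  [ 0,  0, 0, 0, 1]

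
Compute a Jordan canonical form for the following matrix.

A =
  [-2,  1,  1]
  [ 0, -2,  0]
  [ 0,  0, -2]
J_2(-2) ⊕ J_1(-2)

The characteristic polynomial is
  det(x·I − A) = x^3 + 6*x^2 + 12*x + 8 = (x + 2)^3

Eigenvalues and multiplicities (the geometric multiplicity of λ is n − rank(A − λI), which equals the number of Jordan blocks for λ):
  λ = -2: algebraic multiplicity = 3, geometric multiplicity = 2

Determining the block sizes for each eigenvalue:
  λ = -2: 2 blocks summing to 3 forces exactly one block of size 2 and the rest size 1 → block sizes [2, 1]

Assembling the blocks gives a Jordan form
J =
  [-2,  1,  0]
  [ 0, -2,  0]
  [ 0,  0, -2]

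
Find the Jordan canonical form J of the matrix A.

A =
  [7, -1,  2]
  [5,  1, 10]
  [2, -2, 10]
J_2(6) ⊕ J_1(6)

The characteristic polynomial is
  det(x·I − A) = x^3 - 18*x^2 + 108*x - 216 = (x - 6)^3

Eigenvalues and multiplicities (the geometric multiplicity of λ is n − rank(A − λI), which equals the number of Jordan blocks for λ):
  λ = 6: algebraic multiplicity = 3, geometric multiplicity = 2

Determining the block sizes for each eigenvalue:
  λ = 6: 2 blocks summing to 3 forces exactly one block of size 2 and the rest size 1 → block sizes [2, 1]

Assembling the blocks gives a Jordan form
J =
  [6, 1, 0]
  [0, 6, 0]
  [0, 0, 6]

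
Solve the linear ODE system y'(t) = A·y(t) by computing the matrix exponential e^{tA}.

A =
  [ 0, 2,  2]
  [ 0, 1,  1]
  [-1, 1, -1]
e^{tA} =
  [1 - t^2, 2*t^2 + 2*t, 2*t]
  [-t^2/2, t^2 + t + 1, t]
  [t^2/2 - t, -t^2 + t, 1 - t]

Strategy: write A = P · J · P⁻¹ where J is a Jordan canonical form, so e^{tA} = P · e^{tJ} · P⁻¹, and e^{tJ} can be computed block-by-block.

A has Jordan form
J =
  [0, 1, 0]
  [0, 0, 1]
  [0, 0, 0]
(up to reordering of blocks).

Per-block formulas:
  For a 3×3 Jordan block J_3(0): exp(t · J_3(0)) = e^(0t)·(I + t·N + (t^2/2)·N^2), where N is the 3×3 nilpotent shift.

After assembling e^{tJ} and conjugating by P, we get:

e^{tA} =
  [1 - t^2, 2*t^2 + 2*t, 2*t]
  [-t^2/2, t^2 + t + 1, t]
  [t^2/2 - t, -t^2 + t, 1 - t]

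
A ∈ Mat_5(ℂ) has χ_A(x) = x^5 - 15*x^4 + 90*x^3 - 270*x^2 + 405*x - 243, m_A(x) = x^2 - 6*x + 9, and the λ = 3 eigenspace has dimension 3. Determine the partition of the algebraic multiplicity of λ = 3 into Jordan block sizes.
Block sizes for λ = 3: [2, 2, 1]

Step 1 — from the characteristic polynomial, algebraic multiplicity of λ = 3 is 5. From dim ker(A − (3)·I) = 3, there are exactly 3 Jordan blocks for λ = 3.
Step 2 — from the minimal polynomial, the factor (x − 3)^2 tells us the largest block for λ = 3 has size 2.
Step 3 — with total size 5, 3 blocks, and largest block 2, the block sizes (in nonincreasing order) are [2, 2, 1].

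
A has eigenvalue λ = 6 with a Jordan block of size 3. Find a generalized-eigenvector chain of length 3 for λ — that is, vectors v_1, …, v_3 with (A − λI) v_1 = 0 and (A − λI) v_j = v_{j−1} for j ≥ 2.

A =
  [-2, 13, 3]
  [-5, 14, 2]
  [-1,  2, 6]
A Jordan chain for λ = 6 of length 3:
v_1 = (-4, -2, -2)ᵀ
v_2 = (-8, -5, -1)ᵀ
v_3 = (1, 0, 0)ᵀ

Let N = A − (6)·I. We want v_3 with N^3 v_3 = 0 but N^2 v_3 ≠ 0; then v_{j-1} := N · v_j for j = 3, …, 2.

Pick v_3 = (1, 0, 0)ᵀ.
Then v_2 = N · v_3 = (-8, -5, -1)ᵀ.
Then v_1 = N · v_2 = (-4, -2, -2)ᵀ.

Sanity check: (A − (6)·I) v_1 = (0, 0, 0)ᵀ = 0. ✓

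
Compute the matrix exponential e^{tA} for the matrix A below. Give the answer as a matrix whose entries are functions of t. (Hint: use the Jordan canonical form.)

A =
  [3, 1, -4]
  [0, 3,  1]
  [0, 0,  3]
e^{tA} =
  [exp(3*t), t*exp(3*t), t^2*exp(3*t)/2 - 4*t*exp(3*t)]
  [0, exp(3*t), t*exp(3*t)]
  [0, 0, exp(3*t)]

Strategy: write A = P · J · P⁻¹ where J is a Jordan canonical form, so e^{tA} = P · e^{tJ} · P⁻¹, and e^{tJ} can be computed block-by-block.

A has Jordan form
J =
  [3, 1, 0]
  [0, 3, 1]
  [0, 0, 3]
(up to reordering of blocks).

Per-block formulas:
  For a 3×3 Jordan block J_3(3): exp(t · J_3(3)) = e^(3t)·(I + t·N + (t^2/2)·N^2), where N is the 3×3 nilpotent shift.

After assembling e^{tJ} and conjugating by P, we get:

e^{tA} =
  [exp(3*t), t*exp(3*t), t^2*exp(3*t)/2 - 4*t*exp(3*t)]
  [0, exp(3*t), t*exp(3*t)]
  [0, 0, exp(3*t)]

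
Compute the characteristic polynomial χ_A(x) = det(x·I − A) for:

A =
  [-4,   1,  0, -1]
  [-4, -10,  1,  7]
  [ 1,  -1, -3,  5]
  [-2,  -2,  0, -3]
x^4 + 20*x^3 + 150*x^2 + 500*x + 625

Expanding det(x·I − A) (e.g. by cofactor expansion or by noting that A is similar to its Jordan form J, which has the same characteristic polynomial as A) gives
  χ_A(x) = x^4 + 20*x^3 + 150*x^2 + 500*x + 625
which factors as (x + 5)^4. The eigenvalues (with algebraic multiplicities) are λ = -5 with multiplicity 4.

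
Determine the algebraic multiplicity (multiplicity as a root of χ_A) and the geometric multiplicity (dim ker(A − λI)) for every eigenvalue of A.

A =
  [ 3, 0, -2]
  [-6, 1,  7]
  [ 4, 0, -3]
λ = -1: alg = 1, geom = 1; λ = 1: alg = 2, geom = 1

Step 1 — factor the characteristic polynomial to read off the algebraic multiplicities:
  χ_A(x) = (x - 1)^2*(x + 1)

Step 2 — compute geometric multiplicities via the rank-nullity identity g(λ) = n − rank(A − λI):
  rank(A − (-1)·I) = 2, so dim ker(A − (-1)·I) = n − 2 = 1
  rank(A − (1)·I) = 2, so dim ker(A − (1)·I) = n − 2 = 1

Summary:
  λ = -1: algebraic multiplicity = 1, geometric multiplicity = 1
  λ = 1: algebraic multiplicity = 2, geometric multiplicity = 1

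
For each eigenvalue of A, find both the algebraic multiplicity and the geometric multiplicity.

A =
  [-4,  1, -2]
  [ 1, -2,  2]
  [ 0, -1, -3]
λ = -3: alg = 3, geom = 1

Step 1 — factor the characteristic polynomial to read off the algebraic multiplicities:
  χ_A(x) = (x + 3)^3

Step 2 — compute geometric multiplicities via the rank-nullity identity g(λ) = n − rank(A − λI):
  rank(A − (-3)·I) = 2, so dim ker(A − (-3)·I) = n − 2 = 1

Summary:
  λ = -3: algebraic multiplicity = 3, geometric multiplicity = 1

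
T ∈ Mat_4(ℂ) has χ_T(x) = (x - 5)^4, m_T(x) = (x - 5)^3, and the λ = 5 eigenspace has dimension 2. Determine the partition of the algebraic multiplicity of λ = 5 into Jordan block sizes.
Block sizes for λ = 5: [3, 1]

Step 1 — from the characteristic polynomial, algebraic multiplicity of λ = 5 is 4. From dim ker(T − (5)·I) = 2, there are exactly 2 Jordan blocks for λ = 5.
Step 2 — from the minimal polynomial, the factor (x − 5)^3 tells us the largest block for λ = 5 has size 3.
Step 3 — with total size 4, 2 blocks, and largest block 3, the block sizes (in nonincreasing order) are [3, 1].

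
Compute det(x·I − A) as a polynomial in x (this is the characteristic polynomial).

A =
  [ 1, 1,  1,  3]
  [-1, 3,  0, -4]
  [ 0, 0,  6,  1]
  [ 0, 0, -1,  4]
x^4 - 14*x^3 + 69*x^2 - 140*x + 100

Expanding det(x·I − A) (e.g. by cofactor expansion or by noting that A is similar to its Jordan form J, which has the same characteristic polynomial as A) gives
  χ_A(x) = x^4 - 14*x^3 + 69*x^2 - 140*x + 100
which factors as (x - 5)^2*(x - 2)^2. The eigenvalues (with algebraic multiplicities) are λ = 2 with multiplicity 2, λ = 5 with multiplicity 2.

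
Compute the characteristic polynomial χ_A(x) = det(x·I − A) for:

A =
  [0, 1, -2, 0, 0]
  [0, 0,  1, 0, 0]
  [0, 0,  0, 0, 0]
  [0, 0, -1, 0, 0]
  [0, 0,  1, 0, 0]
x^5

Expanding det(x·I − A) (e.g. by cofactor expansion or by noting that A is similar to its Jordan form J, which has the same characteristic polynomial as A) gives
  χ_A(x) = x^5
which factors as x^5. The eigenvalues (with algebraic multiplicities) are λ = 0 with multiplicity 5.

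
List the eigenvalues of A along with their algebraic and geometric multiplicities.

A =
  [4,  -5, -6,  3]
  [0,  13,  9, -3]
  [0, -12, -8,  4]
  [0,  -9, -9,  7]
λ = 4: alg = 4, geom = 2

Step 1 — factor the characteristic polynomial to read off the algebraic multiplicities:
  χ_A(x) = (x - 4)^4

Step 2 — compute geometric multiplicities via the rank-nullity identity g(λ) = n − rank(A − λI):
  rank(A − (4)·I) = 2, so dim ker(A − (4)·I) = n − 2 = 2

Summary:
  λ = 4: algebraic multiplicity = 4, geometric multiplicity = 2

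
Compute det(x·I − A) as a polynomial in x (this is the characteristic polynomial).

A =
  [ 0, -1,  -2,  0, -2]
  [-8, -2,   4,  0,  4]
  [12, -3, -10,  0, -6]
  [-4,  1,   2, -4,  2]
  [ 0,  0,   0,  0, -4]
x^5 + 20*x^4 + 160*x^3 + 640*x^2 + 1280*x + 1024

Expanding det(x·I − A) (e.g. by cofactor expansion or by noting that A is similar to its Jordan form J, which has the same characteristic polynomial as A) gives
  χ_A(x) = x^5 + 20*x^4 + 160*x^3 + 640*x^2 + 1280*x + 1024
which factors as (x + 4)^5. The eigenvalues (with algebraic multiplicities) are λ = -4 with multiplicity 5.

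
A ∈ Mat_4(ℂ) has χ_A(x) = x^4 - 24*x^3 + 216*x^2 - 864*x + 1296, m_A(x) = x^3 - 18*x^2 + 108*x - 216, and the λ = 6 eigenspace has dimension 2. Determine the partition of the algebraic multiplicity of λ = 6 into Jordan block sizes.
Block sizes for λ = 6: [3, 1]

Step 1 — from the characteristic polynomial, algebraic multiplicity of λ = 6 is 4. From dim ker(A − (6)·I) = 2, there are exactly 2 Jordan blocks for λ = 6.
Step 2 — from the minimal polynomial, the factor (x − 6)^3 tells us the largest block for λ = 6 has size 3.
Step 3 — with total size 4, 2 blocks, and largest block 3, the block sizes (in nonincreasing order) are [3, 1].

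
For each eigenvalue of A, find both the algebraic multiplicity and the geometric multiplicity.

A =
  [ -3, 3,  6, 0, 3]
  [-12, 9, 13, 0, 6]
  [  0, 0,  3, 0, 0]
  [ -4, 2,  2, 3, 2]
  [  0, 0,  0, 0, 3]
λ = 3: alg = 5, geom = 3

Step 1 — factor the characteristic polynomial to read off the algebraic multiplicities:
  χ_A(x) = (x - 3)^5

Step 2 — compute geometric multiplicities via the rank-nullity identity g(λ) = n − rank(A − λI):
  rank(A − (3)·I) = 2, so dim ker(A − (3)·I) = n − 2 = 3

Summary:
  λ = 3: algebraic multiplicity = 5, geometric multiplicity = 3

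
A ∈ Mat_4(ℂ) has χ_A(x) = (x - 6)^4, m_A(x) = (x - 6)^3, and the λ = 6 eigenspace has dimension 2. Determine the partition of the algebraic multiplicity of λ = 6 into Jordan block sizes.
Block sizes for λ = 6: [3, 1]

Step 1 — from the characteristic polynomial, algebraic multiplicity of λ = 6 is 4. From dim ker(A − (6)·I) = 2, there are exactly 2 Jordan blocks for λ = 6.
Step 2 — from the minimal polynomial, the factor (x − 6)^3 tells us the largest block for λ = 6 has size 3.
Step 3 — with total size 4, 2 blocks, and largest block 3, the block sizes (in nonincreasing order) are [3, 1].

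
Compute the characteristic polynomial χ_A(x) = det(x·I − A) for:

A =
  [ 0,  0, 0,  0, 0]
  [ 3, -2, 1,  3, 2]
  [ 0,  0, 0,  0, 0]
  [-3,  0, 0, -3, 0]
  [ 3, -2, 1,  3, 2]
x^5 + 3*x^4

Expanding det(x·I − A) (e.g. by cofactor expansion or by noting that A is similar to its Jordan form J, which has the same characteristic polynomial as A) gives
  χ_A(x) = x^5 + 3*x^4
which factors as x^4*(x + 3). The eigenvalues (with algebraic multiplicities) are λ = -3 with multiplicity 1, λ = 0 with multiplicity 4.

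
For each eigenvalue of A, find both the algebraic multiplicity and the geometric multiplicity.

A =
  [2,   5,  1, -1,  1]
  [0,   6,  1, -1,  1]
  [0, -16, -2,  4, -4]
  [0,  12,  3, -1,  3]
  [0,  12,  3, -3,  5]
λ = 2: alg = 5, geom = 3

Step 1 — factor the characteristic polynomial to read off the algebraic multiplicities:
  χ_A(x) = (x - 2)^5

Step 2 — compute geometric multiplicities via the rank-nullity identity g(λ) = n − rank(A − λI):
  rank(A − (2)·I) = 2, so dim ker(A − (2)·I) = n − 2 = 3

Summary:
  λ = 2: algebraic multiplicity = 5, geometric multiplicity = 3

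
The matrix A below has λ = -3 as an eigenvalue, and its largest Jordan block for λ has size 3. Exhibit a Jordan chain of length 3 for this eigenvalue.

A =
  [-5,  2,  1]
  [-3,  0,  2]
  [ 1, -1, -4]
A Jordan chain for λ = -3 of length 3:
v_1 = (-1, -1, 0)ᵀ
v_2 = (-2, -3, 1)ᵀ
v_3 = (1, 0, 0)ᵀ

Let N = A − (-3)·I. We want v_3 with N^3 v_3 = 0 but N^2 v_3 ≠ 0; then v_{j-1} := N · v_j for j = 3, …, 2.

Pick v_3 = (1, 0, 0)ᵀ.
Then v_2 = N · v_3 = (-2, -3, 1)ᵀ.
Then v_1 = N · v_2 = (-1, -1, 0)ᵀ.

Sanity check: (A − (-3)·I) v_1 = (0, 0, 0)ᵀ = 0. ✓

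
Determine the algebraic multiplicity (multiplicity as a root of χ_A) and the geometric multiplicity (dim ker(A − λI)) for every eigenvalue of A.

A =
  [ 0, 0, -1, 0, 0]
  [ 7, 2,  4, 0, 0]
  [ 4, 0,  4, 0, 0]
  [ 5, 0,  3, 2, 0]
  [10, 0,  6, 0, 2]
λ = 2: alg = 5, geom = 3

Step 1 — factor the characteristic polynomial to read off the algebraic multiplicities:
  χ_A(x) = (x - 2)^5

Step 2 — compute geometric multiplicities via the rank-nullity identity g(λ) = n − rank(A − λI):
  rank(A − (2)·I) = 2, so dim ker(A − (2)·I) = n − 2 = 3

Summary:
  λ = 2: algebraic multiplicity = 5, geometric multiplicity = 3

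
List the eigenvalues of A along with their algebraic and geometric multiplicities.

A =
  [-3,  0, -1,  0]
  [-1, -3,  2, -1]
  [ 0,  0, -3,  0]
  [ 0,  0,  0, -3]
λ = -3: alg = 4, geom = 2

Step 1 — factor the characteristic polynomial to read off the algebraic multiplicities:
  χ_A(x) = (x + 3)^4

Step 2 — compute geometric multiplicities via the rank-nullity identity g(λ) = n − rank(A − λI):
  rank(A − (-3)·I) = 2, so dim ker(A − (-3)·I) = n − 2 = 2

Summary:
  λ = -3: algebraic multiplicity = 4, geometric multiplicity = 2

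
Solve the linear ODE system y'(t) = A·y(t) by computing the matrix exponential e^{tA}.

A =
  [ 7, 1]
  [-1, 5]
e^{tA} =
  [t*exp(6*t) + exp(6*t), t*exp(6*t)]
  [-t*exp(6*t), -t*exp(6*t) + exp(6*t)]

Strategy: write A = P · J · P⁻¹ where J is a Jordan canonical form, so e^{tA} = P · e^{tJ} · P⁻¹, and e^{tJ} can be computed block-by-block.

A has Jordan form
J =
  [6, 1]
  [0, 6]
(up to reordering of blocks).

Per-block formulas:
  For a 2×2 Jordan block J_2(6): exp(t · J_2(6)) = e^(6t)·(I + t·N), where N is the 2×2 nilpotent shift.

After assembling e^{tJ} and conjugating by P, we get:

e^{tA} =
  [t*exp(6*t) + exp(6*t), t*exp(6*t)]
  [-t*exp(6*t), -t*exp(6*t) + exp(6*t)]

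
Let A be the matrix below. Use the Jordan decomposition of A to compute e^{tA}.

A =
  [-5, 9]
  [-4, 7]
e^{tA} =
  [-6*t*exp(t) + exp(t), 9*t*exp(t)]
  [-4*t*exp(t), 6*t*exp(t) + exp(t)]

Strategy: write A = P · J · P⁻¹ where J is a Jordan canonical form, so e^{tA} = P · e^{tJ} · P⁻¹, and e^{tJ} can be computed block-by-block.

A has Jordan form
J =
  [1, 1]
  [0, 1]
(up to reordering of blocks).

Per-block formulas:
  For a 2×2 Jordan block J_2(1): exp(t · J_2(1)) = e^(1t)·(I + t·N), where N is the 2×2 nilpotent shift.

After assembling e^{tJ} and conjugating by P, we get:

e^{tA} =
  [-6*t*exp(t) + exp(t), 9*t*exp(t)]
  [-4*t*exp(t), 6*t*exp(t) + exp(t)]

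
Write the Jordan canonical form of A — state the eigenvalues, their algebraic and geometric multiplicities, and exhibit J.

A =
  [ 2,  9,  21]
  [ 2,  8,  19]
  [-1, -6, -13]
J_3(-1)

The characteristic polynomial is
  det(x·I − A) = x^3 + 3*x^2 + 3*x + 1 = (x + 1)^3

Eigenvalues and multiplicities (the geometric multiplicity of λ is n − rank(A − λI), which equals the number of Jordan blocks for λ):
  λ = -1: algebraic multiplicity = 3, geometric multiplicity = 1

Determining the block sizes for each eigenvalue:
  λ = -1: one block (gm = 1), so the single block has size am = 3 → block sizes [3]

Assembling the blocks gives a Jordan form
J =
  [-1,  1,  0]
  [ 0, -1,  1]
  [ 0,  0, -1]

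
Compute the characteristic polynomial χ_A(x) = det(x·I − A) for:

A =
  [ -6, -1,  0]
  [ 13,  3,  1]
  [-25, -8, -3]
x^3 + 6*x^2 + 12*x + 8

Expanding det(x·I − A) (e.g. by cofactor expansion or by noting that A is similar to its Jordan form J, which has the same characteristic polynomial as A) gives
  χ_A(x) = x^3 + 6*x^2 + 12*x + 8
which factors as (x + 2)^3. The eigenvalues (with algebraic multiplicities) are λ = -2 with multiplicity 3.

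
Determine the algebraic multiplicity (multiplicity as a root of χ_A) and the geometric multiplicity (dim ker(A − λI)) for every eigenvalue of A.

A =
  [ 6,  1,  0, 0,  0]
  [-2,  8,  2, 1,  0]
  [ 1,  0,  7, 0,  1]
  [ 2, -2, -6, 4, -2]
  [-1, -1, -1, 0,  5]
λ = 6: alg = 5, geom = 2

Step 1 — factor the characteristic polynomial to read off the algebraic multiplicities:
  χ_A(x) = (x - 6)^5

Step 2 — compute geometric multiplicities via the rank-nullity identity g(λ) = n − rank(A − λI):
  rank(A − (6)·I) = 3, so dim ker(A − (6)·I) = n − 3 = 2

Summary:
  λ = 6: algebraic multiplicity = 5, geometric multiplicity = 2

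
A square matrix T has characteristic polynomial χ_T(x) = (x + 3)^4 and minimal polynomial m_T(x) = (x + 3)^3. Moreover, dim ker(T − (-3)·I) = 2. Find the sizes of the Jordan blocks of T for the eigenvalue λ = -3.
Block sizes for λ = -3: [3, 1]

Step 1 — from the characteristic polynomial, algebraic multiplicity of λ = -3 is 4. From dim ker(T − (-3)·I) = 2, there are exactly 2 Jordan blocks for λ = -3.
Step 2 — from the minimal polynomial, the factor (x + 3)^3 tells us the largest block for λ = -3 has size 3.
Step 3 — with total size 4, 2 blocks, and largest block 3, the block sizes (in nonincreasing order) are [3, 1].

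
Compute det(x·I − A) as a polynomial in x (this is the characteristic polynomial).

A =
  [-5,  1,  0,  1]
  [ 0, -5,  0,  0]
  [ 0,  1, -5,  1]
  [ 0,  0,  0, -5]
x^4 + 20*x^3 + 150*x^2 + 500*x + 625

Expanding det(x·I − A) (e.g. by cofactor expansion or by noting that A is similar to its Jordan form J, which has the same characteristic polynomial as A) gives
  χ_A(x) = x^4 + 20*x^3 + 150*x^2 + 500*x + 625
which factors as (x + 5)^4. The eigenvalues (with algebraic multiplicities) are λ = -5 with multiplicity 4.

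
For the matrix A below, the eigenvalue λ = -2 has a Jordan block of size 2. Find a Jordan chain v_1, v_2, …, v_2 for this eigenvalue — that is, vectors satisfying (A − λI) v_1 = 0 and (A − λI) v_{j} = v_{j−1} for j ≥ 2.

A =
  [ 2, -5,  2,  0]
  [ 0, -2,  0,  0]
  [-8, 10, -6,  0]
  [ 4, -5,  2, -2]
A Jordan chain for λ = -2 of length 2:
v_1 = (4, 0, -8, 4)ᵀ
v_2 = (1, 0, 0, 0)ᵀ

Let N = A − (-2)·I. We want v_2 with N^2 v_2 = 0 but N^1 v_2 ≠ 0; then v_{j-1} := N · v_j for j = 2, …, 2.

Pick v_2 = (1, 0, 0, 0)ᵀ.
Then v_1 = N · v_2 = (4, 0, -8, 4)ᵀ.

Sanity check: (A − (-2)·I) v_1 = (0, 0, 0, 0)ᵀ = 0. ✓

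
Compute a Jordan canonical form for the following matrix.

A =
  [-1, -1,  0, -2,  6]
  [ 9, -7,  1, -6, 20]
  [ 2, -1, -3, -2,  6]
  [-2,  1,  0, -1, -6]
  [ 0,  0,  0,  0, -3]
J_3(-3) ⊕ J_1(-3) ⊕ J_1(-3)

The characteristic polynomial is
  det(x·I − A) = x^5 + 15*x^4 + 90*x^3 + 270*x^2 + 405*x + 243 = (x + 3)^5

Eigenvalues and multiplicities (the geometric multiplicity of λ is n − rank(A − λI), which equals the number of Jordan blocks for λ):
  λ = -3: algebraic multiplicity = 5, geometric multiplicity = 3

Determining the block sizes for each eigenvalue:
  λ = -3: with am = 5 and gm = 3, the partition is not yet determined (e.g. several partitions of 5 into 3 parts exist). Let N = A − (-3)·I. Computing rank(N^1) = 2, rank(N^2) = 1, rank(N^3) = 0; the number of blocks of size ≥ j is rank(N^{j−1}) − rank(N^j), giving [3, 1, 1]. So we have 1 block(s) of size 3, 2 block(s) of size 1 → block sizes [3, 1, 1]

Assembling the blocks gives a Jordan form
J =
  [-3,  1,  0,  0,  0]
  [ 0, -3,  1,  0,  0]
  [ 0,  0, -3,  0,  0]
  [ 0,  0,  0, -3,  0]
  [ 0,  0,  0,  0, -3]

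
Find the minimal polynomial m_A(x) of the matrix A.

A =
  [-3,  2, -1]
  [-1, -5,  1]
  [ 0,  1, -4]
x^3 + 12*x^2 + 48*x + 64

The characteristic polynomial is χ_A(x) = (x + 4)^3, so the eigenvalues are known. The minimal polynomial is
  m_A(x) = Π_λ (x − λ)^{k_λ}
where k_λ is the size of the *largest* Jordan block for λ (equivalently, the smallest k with (A − λI)^k v = 0 for every generalised eigenvector v of λ).

  λ = -4: largest Jordan block has size 3, contributing (x + 4)^3

So m_A(x) = (x + 4)^3 = x^3 + 12*x^2 + 48*x + 64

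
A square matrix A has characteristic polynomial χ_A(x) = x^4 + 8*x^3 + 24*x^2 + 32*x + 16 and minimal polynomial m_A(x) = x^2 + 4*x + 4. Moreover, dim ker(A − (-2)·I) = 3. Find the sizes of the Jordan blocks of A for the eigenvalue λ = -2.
Block sizes for λ = -2: [2, 1, 1]

Step 1 — from the characteristic polynomial, algebraic multiplicity of λ = -2 is 4. From dim ker(A − (-2)·I) = 3, there are exactly 3 Jordan blocks for λ = -2.
Step 2 — from the minimal polynomial, the factor (x + 2)^2 tells us the largest block for λ = -2 has size 2.
Step 3 — with total size 4, 3 blocks, and largest block 2, the block sizes (in nonincreasing order) are [2, 1, 1].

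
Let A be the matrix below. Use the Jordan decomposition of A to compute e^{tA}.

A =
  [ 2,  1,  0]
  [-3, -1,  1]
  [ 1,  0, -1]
e^{tA} =
  [t^2/2 + 2*t + 1, t^2/2 + t, t^2/2]
  [-t^2 - 3*t, -t^2 - t + 1, -t^2 + t]
  [t^2/2 + t, t^2/2, t^2/2 - t + 1]

Strategy: write A = P · J · P⁻¹ where J is a Jordan canonical form, so e^{tA} = P · e^{tJ} · P⁻¹, and e^{tJ} can be computed block-by-block.

A has Jordan form
J =
  [0, 1, 0]
  [0, 0, 1]
  [0, 0, 0]
(up to reordering of blocks).

Per-block formulas:
  For a 3×3 Jordan block J_3(0): exp(t · J_3(0)) = e^(0t)·(I + t·N + (t^2/2)·N^2), where N is the 3×3 nilpotent shift.

After assembling e^{tJ} and conjugating by P, we get:

e^{tA} =
  [t^2/2 + 2*t + 1, t^2/2 + t, t^2/2]
  [-t^2 - 3*t, -t^2 - t + 1, -t^2 + t]
  [t^2/2 + t, t^2/2, t^2/2 - t + 1]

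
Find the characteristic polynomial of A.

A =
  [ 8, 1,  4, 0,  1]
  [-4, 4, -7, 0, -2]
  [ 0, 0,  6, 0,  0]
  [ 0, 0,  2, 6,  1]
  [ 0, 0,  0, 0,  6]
x^5 - 30*x^4 + 360*x^3 - 2160*x^2 + 6480*x - 7776

Expanding det(x·I − A) (e.g. by cofactor expansion or by noting that A is similar to its Jordan form J, which has the same characteristic polynomial as A) gives
  χ_A(x) = x^5 - 30*x^4 + 360*x^3 - 2160*x^2 + 6480*x - 7776
which factors as (x - 6)^5. The eigenvalues (with algebraic multiplicities) are λ = 6 with multiplicity 5.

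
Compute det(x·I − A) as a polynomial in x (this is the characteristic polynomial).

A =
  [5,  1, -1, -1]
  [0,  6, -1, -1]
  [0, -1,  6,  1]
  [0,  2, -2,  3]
x^4 - 20*x^3 + 150*x^2 - 500*x + 625

Expanding det(x·I − A) (e.g. by cofactor expansion or by noting that A is similar to its Jordan form J, which has the same characteristic polynomial as A) gives
  χ_A(x) = x^4 - 20*x^3 + 150*x^2 - 500*x + 625
which factors as (x - 5)^4. The eigenvalues (with algebraic multiplicities) are λ = 5 with multiplicity 4.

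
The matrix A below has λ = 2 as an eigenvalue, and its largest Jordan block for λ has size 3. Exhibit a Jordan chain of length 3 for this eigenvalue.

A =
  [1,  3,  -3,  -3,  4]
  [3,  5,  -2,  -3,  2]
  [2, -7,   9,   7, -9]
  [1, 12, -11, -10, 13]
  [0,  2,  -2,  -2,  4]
A Jordan chain for λ = 2 of length 3:
v_1 = (0, -1, 0, -1, 0)ᵀ
v_2 = (2, 6, -5, 13, 2)ᵀ
v_3 = (1, 1, 0, 0, 0)ᵀ

Let N = A − (2)·I. We want v_3 with N^3 v_3 = 0 but N^2 v_3 ≠ 0; then v_{j-1} := N · v_j for j = 3, …, 2.

Pick v_3 = (1, 1, 0, 0, 0)ᵀ.
Then v_2 = N · v_3 = (2, 6, -5, 13, 2)ᵀ.
Then v_1 = N · v_2 = (0, -1, 0, -1, 0)ᵀ.

Sanity check: (A − (2)·I) v_1 = (0, 0, 0, 0, 0)ᵀ = 0. ✓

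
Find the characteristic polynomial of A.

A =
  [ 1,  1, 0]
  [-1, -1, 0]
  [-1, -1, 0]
x^3

Expanding det(x·I − A) (e.g. by cofactor expansion or by noting that A is similar to its Jordan form J, which has the same characteristic polynomial as A) gives
  χ_A(x) = x^3
which factors as x^3. The eigenvalues (with algebraic multiplicities) are λ = 0 with multiplicity 3.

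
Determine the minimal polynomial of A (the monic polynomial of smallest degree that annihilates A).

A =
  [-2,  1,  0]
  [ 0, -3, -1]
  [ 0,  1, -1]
x^3 + 6*x^2 + 12*x + 8

The characteristic polynomial is χ_A(x) = (x + 2)^3, so the eigenvalues are known. The minimal polynomial is
  m_A(x) = Π_λ (x − λ)^{k_λ}
where k_λ is the size of the *largest* Jordan block for λ (equivalently, the smallest k with (A − λI)^k v = 0 for every generalised eigenvector v of λ).

  λ = -2: largest Jordan block has size 3, contributing (x + 2)^3

So m_A(x) = (x + 2)^3 = x^3 + 6*x^2 + 12*x + 8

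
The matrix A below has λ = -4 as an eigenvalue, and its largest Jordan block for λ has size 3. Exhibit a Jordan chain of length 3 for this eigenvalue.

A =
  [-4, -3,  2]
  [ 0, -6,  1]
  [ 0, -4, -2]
A Jordan chain for λ = -4 of length 3:
v_1 = (-2, 0, 0)ᵀ
v_2 = (-3, -2, -4)ᵀ
v_3 = (0, 1, 0)ᵀ

Let N = A − (-4)·I. We want v_3 with N^3 v_3 = 0 but N^2 v_3 ≠ 0; then v_{j-1} := N · v_j for j = 3, …, 2.

Pick v_3 = (0, 1, 0)ᵀ.
Then v_2 = N · v_3 = (-3, -2, -4)ᵀ.
Then v_1 = N · v_2 = (-2, 0, 0)ᵀ.

Sanity check: (A − (-4)·I) v_1 = (0, 0, 0)ᵀ = 0. ✓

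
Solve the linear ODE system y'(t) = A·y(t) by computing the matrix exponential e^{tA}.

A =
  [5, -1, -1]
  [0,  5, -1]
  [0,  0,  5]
e^{tA} =
  [exp(5*t), -t*exp(5*t), t^2*exp(5*t)/2 - t*exp(5*t)]
  [0, exp(5*t), -t*exp(5*t)]
  [0, 0, exp(5*t)]

Strategy: write A = P · J · P⁻¹ where J is a Jordan canonical form, so e^{tA} = P · e^{tJ} · P⁻¹, and e^{tJ} can be computed block-by-block.

A has Jordan form
J =
  [5, 1, 0]
  [0, 5, 1]
  [0, 0, 5]
(up to reordering of blocks).

Per-block formulas:
  For a 3×3 Jordan block J_3(5): exp(t · J_3(5)) = e^(5t)·(I + t·N + (t^2/2)·N^2), where N is the 3×3 nilpotent shift.

After assembling e^{tJ} and conjugating by P, we get:

e^{tA} =
  [exp(5*t), -t*exp(5*t), t^2*exp(5*t)/2 - t*exp(5*t)]
  [0, exp(5*t), -t*exp(5*t)]
  [0, 0, exp(5*t)]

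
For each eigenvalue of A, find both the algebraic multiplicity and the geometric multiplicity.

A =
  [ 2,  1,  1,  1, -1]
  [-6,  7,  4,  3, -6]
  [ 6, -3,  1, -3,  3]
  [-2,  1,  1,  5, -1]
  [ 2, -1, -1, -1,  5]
λ = 4: alg = 5, geom = 3

Step 1 — factor the characteristic polynomial to read off the algebraic multiplicities:
  χ_A(x) = (x - 4)^5

Step 2 — compute geometric multiplicities via the rank-nullity identity g(λ) = n − rank(A − λI):
  rank(A − (4)·I) = 2, so dim ker(A − (4)·I) = n − 2 = 3

Summary:
  λ = 4: algebraic multiplicity = 5, geometric multiplicity = 3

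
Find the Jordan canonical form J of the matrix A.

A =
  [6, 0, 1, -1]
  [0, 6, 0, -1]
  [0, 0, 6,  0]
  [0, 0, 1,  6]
J_3(6) ⊕ J_1(6)

The characteristic polynomial is
  det(x·I − A) = x^4 - 24*x^3 + 216*x^2 - 864*x + 1296 = (x - 6)^4

Eigenvalues and multiplicities (the geometric multiplicity of λ is n − rank(A − λI), which equals the number of Jordan blocks for λ):
  λ = 6: algebraic multiplicity = 4, geometric multiplicity = 2

Determining the block sizes for each eigenvalue:
  λ = 6: with am = 4 and gm = 2, the partition is not yet determined (e.g. several partitions of 4 into 2 parts exist). Let N = A − (6)·I. Computing rank(N^1) = 2, rank(N^2) = 1, rank(N^3) = 0; the number of blocks of size ≥ j is rank(N^{j−1}) − rank(N^j), giving [2, 1, 1]. So we have 1 block(s) of size 3, 1 block(s) of size 1 → block sizes [3, 1]

Assembling the blocks gives a Jordan form
J =
  [6, 1, 0, 0]
  [0, 6, 1, 0]
  [0, 0, 6, 0]
  [0, 0, 0, 6]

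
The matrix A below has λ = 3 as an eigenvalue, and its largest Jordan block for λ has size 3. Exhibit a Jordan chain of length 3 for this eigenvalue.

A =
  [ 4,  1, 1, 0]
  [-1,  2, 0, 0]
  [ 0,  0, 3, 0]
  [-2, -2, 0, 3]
A Jordan chain for λ = 3 of length 3:
v_1 = (1, -1, 0, -2)ᵀ
v_2 = (1, 0, 0, 0)ᵀ
v_3 = (0, 0, 1, 0)ᵀ

Let N = A − (3)·I. We want v_3 with N^3 v_3 = 0 but N^2 v_3 ≠ 0; then v_{j-1} := N · v_j for j = 3, …, 2.

Pick v_3 = (0, 0, 1, 0)ᵀ.
Then v_2 = N · v_3 = (1, 0, 0, 0)ᵀ.
Then v_1 = N · v_2 = (1, -1, 0, -2)ᵀ.

Sanity check: (A − (3)·I) v_1 = (0, 0, 0, 0)ᵀ = 0. ✓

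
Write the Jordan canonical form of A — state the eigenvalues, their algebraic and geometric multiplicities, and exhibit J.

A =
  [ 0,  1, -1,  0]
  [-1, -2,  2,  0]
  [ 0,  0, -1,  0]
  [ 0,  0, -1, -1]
J_3(-1) ⊕ J_1(-1)

The characteristic polynomial is
  det(x·I − A) = x^4 + 4*x^3 + 6*x^2 + 4*x + 1 = (x + 1)^4

Eigenvalues and multiplicities (the geometric multiplicity of λ is n − rank(A − λI), which equals the number of Jordan blocks for λ):
  λ = -1: algebraic multiplicity = 4, geometric multiplicity = 2

Determining the block sizes for each eigenvalue:
  λ = -1: with am = 4 and gm = 2, the partition is not yet determined (e.g. several partitions of 4 into 2 parts exist). Let N = A − (-1)·I. Computing rank(N^1) = 2, rank(N^2) = 1, rank(N^3) = 0; the number of blocks of size ≥ j is rank(N^{j−1}) − rank(N^j), giving [2, 1, 1]. So we have 1 block(s) of size 3, 1 block(s) of size 1 → block sizes [3, 1]

Assembling the blocks gives a Jordan form
J =
  [-1,  1,  0,  0]
  [ 0, -1,  1,  0]
  [ 0,  0, -1,  0]
  [ 0,  0,  0, -1]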